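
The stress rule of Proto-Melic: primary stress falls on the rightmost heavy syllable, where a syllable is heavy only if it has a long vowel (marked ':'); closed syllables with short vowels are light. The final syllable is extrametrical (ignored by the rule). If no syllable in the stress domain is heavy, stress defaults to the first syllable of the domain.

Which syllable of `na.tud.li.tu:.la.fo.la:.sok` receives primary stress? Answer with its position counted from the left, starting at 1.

7

The final syllable (8, sok) is extrametrical; the stress domain is syllables 1–7.
Weights: 1 na L, 2 tud L, 3 li L, 4 tu: H, 5 la L, 6 fo L, 7 la: H.
Heavy syllables in the domain: 4, 7. The rightmost is syllable 7 (la:).
Primary stress: syllable 7 → na.tud.li.tu:.la.fo.ˈla:.sok.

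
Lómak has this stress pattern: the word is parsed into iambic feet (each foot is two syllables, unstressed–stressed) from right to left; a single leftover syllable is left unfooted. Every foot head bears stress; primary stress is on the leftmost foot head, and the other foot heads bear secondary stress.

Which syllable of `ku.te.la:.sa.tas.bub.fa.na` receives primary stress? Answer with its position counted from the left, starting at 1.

Parse right to left into iambic (σˈσ) feet: (ku.ˈte) (la:.ˈsa) (tas.ˈbub) (fa.ˈna).
Foot heads (stressed positions): 2, 4, 6, 8.
End Rule Leftmost: primary stress on the leftmost head = syllable 2.
Primary stress: syllable 2 → ku.ˈte.la:.sa.tas.bub.fa.na.

2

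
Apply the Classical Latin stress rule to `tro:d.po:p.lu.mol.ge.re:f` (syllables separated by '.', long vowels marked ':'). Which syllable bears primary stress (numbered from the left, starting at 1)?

Classical Latin: stress the penult if heavy (long vowel or closed), else the antepenult.
Weights: 4 mol H, 5 ge L, 6 re:f H.
The penult (syllable 5, ge) is light, so stress falls on the antepenult (syllable 4, mol).
Stress on syllable 4: tro:d.po:p.lu.ˈmol.ge.re:f.

4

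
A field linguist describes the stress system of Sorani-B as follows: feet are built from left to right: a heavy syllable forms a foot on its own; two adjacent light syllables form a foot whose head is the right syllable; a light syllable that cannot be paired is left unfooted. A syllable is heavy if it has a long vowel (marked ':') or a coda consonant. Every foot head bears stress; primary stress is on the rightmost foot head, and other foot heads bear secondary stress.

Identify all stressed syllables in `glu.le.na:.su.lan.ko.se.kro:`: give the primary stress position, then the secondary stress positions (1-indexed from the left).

primary 8, secondary 2, 3, 5, 7

Weights: 1 glu L, 2 le L, 3 na: H, 4 su L, 5 lan H, 6 ko L, 7 se L, 8 kro: H.
Parse left to right (heavy = foot alone; LL = one foot; stranded L unfooted): (glu.ˈle) (ˈna:) su (ˈlan) (ko.ˈse) (ˈkro:).
Foot heads: 2, 3, 5, 7, 8.
Primary stress on the rightmost head = syllable 8.
Secondary stress on 2, 3, 5, 7: glu.ˌle.ˌna:.su.ˌlan.ko.ˌse.ˈkro:.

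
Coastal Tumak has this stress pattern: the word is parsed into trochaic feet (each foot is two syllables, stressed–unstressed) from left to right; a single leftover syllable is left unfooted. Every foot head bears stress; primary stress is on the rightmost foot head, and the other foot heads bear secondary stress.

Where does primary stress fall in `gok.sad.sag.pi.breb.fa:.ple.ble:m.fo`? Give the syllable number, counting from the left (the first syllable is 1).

Parse left to right into trochaic (ˈσσ) feet: (ˈgok.sad) (ˈsag.pi) (ˈbreb.fa:) (ˈple.ble:m) fo. Syllable 9 is left unfooted.
Foot heads (stressed positions): 1, 3, 5, 7.
End Rule Rightmost: primary stress on the rightmost head = syllable 7.
Primary stress: syllable 7 → gok.sad.sag.pi.breb.fa:.ˈple.ble:m.fo.

7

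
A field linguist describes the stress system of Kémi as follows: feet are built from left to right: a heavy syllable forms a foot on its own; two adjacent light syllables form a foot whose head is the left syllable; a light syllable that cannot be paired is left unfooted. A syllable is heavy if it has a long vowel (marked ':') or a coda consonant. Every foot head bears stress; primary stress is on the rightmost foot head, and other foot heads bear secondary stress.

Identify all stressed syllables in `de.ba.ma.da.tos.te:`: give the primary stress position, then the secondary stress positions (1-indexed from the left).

Weights: 1 de L, 2 ba L, 3 ma L, 4 da L, 5 tos H, 6 te: H.
Parse left to right (heavy = foot alone; LL = one foot; stranded L unfooted): (ˈde.ba) (ˈma.da) (ˈtos) (ˈte:).
Foot heads: 1, 3, 5, 6.
Primary stress on the rightmost head = syllable 6.
Secondary stress on 1, 3, 5: ˌde.ba.ˌma.da.ˌtos.ˈte:.

primary 6, secondary 1, 3, 5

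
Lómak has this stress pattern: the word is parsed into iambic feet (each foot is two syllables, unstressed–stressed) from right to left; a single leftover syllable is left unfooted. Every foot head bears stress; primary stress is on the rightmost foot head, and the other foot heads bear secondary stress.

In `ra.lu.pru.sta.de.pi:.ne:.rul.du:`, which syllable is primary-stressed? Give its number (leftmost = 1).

9

Parse right to left into iambic (σˈσ) feet: ra (lu.ˈpru) (sta.ˈde) (pi:.ˈne:) (rul.ˈdu:). Syllable 1 is left unfooted.
Foot heads (stressed positions): 3, 5, 7, 9.
End Rule Rightmost: primary stress on the rightmost head = syllable 9.
Primary stress: syllable 9 → ra.lu.pru.sta.de.pi:.ne:.rul.ˈdu:.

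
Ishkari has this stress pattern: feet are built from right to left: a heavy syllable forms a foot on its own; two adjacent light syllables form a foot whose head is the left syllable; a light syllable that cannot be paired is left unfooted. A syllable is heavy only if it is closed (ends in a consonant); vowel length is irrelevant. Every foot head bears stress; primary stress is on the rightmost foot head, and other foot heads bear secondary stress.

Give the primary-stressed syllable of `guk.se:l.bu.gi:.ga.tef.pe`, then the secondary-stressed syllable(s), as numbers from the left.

primary 6, secondary 1, 2, 4

Weights: 1 guk H, 2 se:l H, 3 bu L, 4 gi: L, 5 ga L, 6 tef H, 7 pe L.
Parse right to left (heavy = foot alone; LL = one foot; stranded L unfooted): (ˈguk) (ˈse:l) bu (ˈgi:.ga) (ˈtef) pe.
Foot heads: 1, 2, 4, 6.
Primary stress on the rightmost head = syllable 6.
Secondary stress on 1, 2, 4: ˌguk.ˌse:l.bu.ˌgi:.ga.ˈtef.pe.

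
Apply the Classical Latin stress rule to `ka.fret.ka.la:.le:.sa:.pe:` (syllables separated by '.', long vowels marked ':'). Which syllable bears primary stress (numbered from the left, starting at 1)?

Classical Latin: stress the penult if heavy (long vowel or closed), else the antepenult.
Weights: 5 le: H, 6 sa: H, 7 pe: H.
The penult (syllable 6, sa:) is heavy, so it takes stress.
Stress on syllable 6: ka.fret.ka.la:.le:.ˈsa:.pe:.

6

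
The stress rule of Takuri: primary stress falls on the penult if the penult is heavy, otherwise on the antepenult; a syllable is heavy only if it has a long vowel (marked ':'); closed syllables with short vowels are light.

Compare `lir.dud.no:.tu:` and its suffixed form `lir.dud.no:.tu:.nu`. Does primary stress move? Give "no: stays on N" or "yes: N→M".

Base `lir.dud.no:.tu:` (4 syllables):
  Weights: 2 dud L, 3 no: H, 4 tu: H.
  The penult (syllable 3, no:) is heavy, so it takes stress.
  → primary stress on syllable 3.
Suffixed `lir.dud.no:.tu:.nu` (5 syllables):
  Weights: 3 no: H, 4 tu: H, 5 nu L.
  The penult (syllable 4, tu:) is heavy, so it takes stress.
  → primary stress on syllable 4.

yes: 3→4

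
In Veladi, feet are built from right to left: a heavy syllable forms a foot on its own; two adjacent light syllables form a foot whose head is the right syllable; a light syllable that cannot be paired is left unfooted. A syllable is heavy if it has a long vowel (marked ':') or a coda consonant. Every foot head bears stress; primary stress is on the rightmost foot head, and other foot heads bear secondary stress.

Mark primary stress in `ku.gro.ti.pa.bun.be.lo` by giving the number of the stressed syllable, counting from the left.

7

Weights: 1 ku L, 2 gro L, 3 ti L, 4 pa L, 5 bun H, 6 be L, 7 lo L.
Parse right to left (heavy = foot alone; LL = one foot; stranded L unfooted): (ku.ˈgro) (ti.ˈpa) (ˈbun) (be.ˈlo).
Foot heads: 2, 4, 5, 7.
Primary stress on the rightmost head = syllable 7.
Primary stress: syllable 7 → ku.gro.ti.pa.bun.be.ˈlo.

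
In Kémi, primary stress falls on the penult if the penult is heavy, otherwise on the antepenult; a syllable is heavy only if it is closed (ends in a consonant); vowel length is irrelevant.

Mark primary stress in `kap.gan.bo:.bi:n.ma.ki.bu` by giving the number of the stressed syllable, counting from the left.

Weights: 5 ma L, 6 ki L, 7 bu L.
The penult (syllable 6, ki) is light, so stress falls on the antepenult (syllable 5, ma).
Primary stress: syllable 5 → kap.gan.bo:.bi:n.ˈma.ki.bu.

5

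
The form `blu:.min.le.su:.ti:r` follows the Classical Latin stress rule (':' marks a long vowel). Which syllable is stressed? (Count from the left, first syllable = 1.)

4

Classical Latin: stress the penult if heavy (long vowel or closed), else the antepenult.
Weights: 3 le L, 4 su: H, 5 ti:r H.
The penult (syllable 4, su:) is heavy, so it takes stress.
Stress on syllable 4: blu:.min.le.ˈsu:.ti:r.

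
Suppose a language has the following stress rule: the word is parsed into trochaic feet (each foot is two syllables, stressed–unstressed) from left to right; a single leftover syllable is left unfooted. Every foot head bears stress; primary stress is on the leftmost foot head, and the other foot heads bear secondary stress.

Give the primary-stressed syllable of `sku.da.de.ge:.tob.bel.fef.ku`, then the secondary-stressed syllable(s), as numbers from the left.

primary 1, secondary 3, 5, 7

Parse left to right into trochaic (ˈσσ) feet: (ˈsku.da) (ˈde.ge:) (ˈtob.bel) (ˈfef.ku).
Foot heads (stressed positions): 1, 3, 5, 7.
End Rule Leftmost: primary stress on the leftmost head = syllable 1.
Secondary stress on 3, 5, 7: ˈsku.da.ˌde.ge:.ˌtob.bel.ˌfef.ku.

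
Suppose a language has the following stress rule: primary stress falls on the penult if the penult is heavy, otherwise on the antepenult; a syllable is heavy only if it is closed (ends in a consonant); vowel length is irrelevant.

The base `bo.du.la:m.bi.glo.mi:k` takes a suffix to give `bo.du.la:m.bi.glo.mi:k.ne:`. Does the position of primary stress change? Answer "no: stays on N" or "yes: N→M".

yes: 4→6

Base `bo.du.la:m.bi.glo.mi:k` (6 syllables):
  Weights: 4 bi L, 5 glo L, 6 mi:k H.
  The penult (syllable 5, glo) is light, so stress falls on the antepenult (syllable 4, bi).
  → primary stress on syllable 4.
Suffixed `bo.du.la:m.bi.glo.mi:k.ne:` (7 syllables):
  Weights: 5 glo L, 6 mi:k H, 7 ne: L.
  The penult (syllable 6, mi:k) is heavy, so it takes stress.
  → primary stress on syllable 6.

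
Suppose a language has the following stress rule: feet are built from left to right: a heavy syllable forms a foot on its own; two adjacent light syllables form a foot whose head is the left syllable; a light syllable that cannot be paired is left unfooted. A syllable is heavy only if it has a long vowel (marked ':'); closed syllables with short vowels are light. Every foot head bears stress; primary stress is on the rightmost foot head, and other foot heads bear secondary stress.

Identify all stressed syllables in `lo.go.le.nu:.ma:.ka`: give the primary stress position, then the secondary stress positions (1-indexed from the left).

primary 5, secondary 1, 4

Weights: 1 lo L, 2 go L, 3 le L, 4 nu: H, 5 ma: H, 6 ka L.
Parse left to right (heavy = foot alone; LL = one foot; stranded L unfooted): (ˈlo.go) le (ˈnu:) (ˈma:) ka.
Foot heads: 1, 4, 5.
Primary stress on the rightmost head = syllable 5.
Secondary stress on 1, 4: ˌlo.go.le.ˌnu:.ˈma:.ka.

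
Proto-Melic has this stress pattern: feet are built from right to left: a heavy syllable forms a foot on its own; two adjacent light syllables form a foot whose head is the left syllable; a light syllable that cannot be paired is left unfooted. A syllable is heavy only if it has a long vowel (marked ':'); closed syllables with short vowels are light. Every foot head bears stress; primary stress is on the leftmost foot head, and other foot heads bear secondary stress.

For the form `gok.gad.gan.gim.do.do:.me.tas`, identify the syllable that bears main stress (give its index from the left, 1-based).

2

Weights: 1 gok L, 2 gad L, 3 gan L, 4 gim L, 5 do L, 6 do: H, 7 me L, 8 tas L.
Parse right to left (heavy = foot alone; LL = one foot; stranded L unfooted): gok (ˈgad.gan) (ˈgim.do) (ˈdo:) (ˈme.tas).
Foot heads: 2, 4, 6, 7.
Primary stress on the leftmost head = syllable 2.
Primary stress: syllable 2 → gok.ˈgad.gan.gim.do.do:.me.tas.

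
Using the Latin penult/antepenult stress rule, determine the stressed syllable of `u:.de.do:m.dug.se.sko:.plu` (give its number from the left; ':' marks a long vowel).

Classical Latin: stress the penult if heavy (long vowel or closed), else the antepenult.
Weights: 5 se L, 6 sko: H, 7 plu L.
The penult (syllable 6, sko:) is heavy, so it takes stress.
Stress on syllable 6: u:.de.do:m.dug.se.ˈsko:.plu.

6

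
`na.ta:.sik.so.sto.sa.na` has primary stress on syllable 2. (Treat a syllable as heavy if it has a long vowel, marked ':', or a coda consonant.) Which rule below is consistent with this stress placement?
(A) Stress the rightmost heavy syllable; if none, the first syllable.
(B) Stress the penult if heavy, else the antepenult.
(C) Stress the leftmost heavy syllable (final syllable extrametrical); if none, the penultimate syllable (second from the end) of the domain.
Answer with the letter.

Rule A → syllable 3 (observed: 2).
Rule B → syllable 5 (observed: 2).
Rule C → syllable 2 ✓.

C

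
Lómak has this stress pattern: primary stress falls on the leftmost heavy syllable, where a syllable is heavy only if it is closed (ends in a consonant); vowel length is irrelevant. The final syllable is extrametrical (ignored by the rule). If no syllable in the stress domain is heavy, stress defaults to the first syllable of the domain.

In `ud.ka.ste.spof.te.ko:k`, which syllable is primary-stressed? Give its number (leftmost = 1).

The final syllable (6, ko:k) is extrametrical; the stress domain is syllables 1–5.
Weights: 1 ud H, 2 ka L, 3 ste L, 4 spof H, 5 te L.
Heavy syllables in the domain: 1, 4. The leftmost is syllable 1 (ud).
Primary stress: syllable 1 → ˈud.ka.ste.spof.te.ko:k.

1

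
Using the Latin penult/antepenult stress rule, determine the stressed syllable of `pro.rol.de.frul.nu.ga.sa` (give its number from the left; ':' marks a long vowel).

5

Classical Latin: stress the penult if heavy (long vowel or closed), else the antepenult.
Weights: 5 nu L, 6 ga L, 7 sa L.
The penult (syllable 6, ga) is light, so stress falls on the antepenult (syllable 5, nu).
Stress on syllable 5: pro.rol.de.frul.ˈnu.ga.sa.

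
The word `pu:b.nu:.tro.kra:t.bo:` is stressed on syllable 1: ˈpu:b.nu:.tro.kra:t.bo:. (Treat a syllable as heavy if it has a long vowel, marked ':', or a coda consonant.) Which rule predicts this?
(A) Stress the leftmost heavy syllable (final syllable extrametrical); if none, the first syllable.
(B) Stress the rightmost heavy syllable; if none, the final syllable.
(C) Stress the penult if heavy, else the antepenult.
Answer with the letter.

A

Rule A → syllable 1 ✓.
Rule B → syllable 5 (observed: 1).
Rule C → syllable 4 (observed: 1).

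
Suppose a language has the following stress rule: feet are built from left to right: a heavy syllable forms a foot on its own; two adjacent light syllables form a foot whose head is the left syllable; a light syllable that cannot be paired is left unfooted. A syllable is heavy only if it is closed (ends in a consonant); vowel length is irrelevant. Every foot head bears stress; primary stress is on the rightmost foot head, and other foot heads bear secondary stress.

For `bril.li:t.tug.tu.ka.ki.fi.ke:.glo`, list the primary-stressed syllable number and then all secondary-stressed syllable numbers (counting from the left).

primary 8, secondary 1, 2, 3, 4, 6

Weights: 1 bril H, 2 li:t H, 3 tug H, 4 tu L, 5 ka L, 6 ki L, 7 fi L, 8 ke: L, 9 glo L.
Parse left to right (heavy = foot alone; LL = one foot; stranded L unfooted): (ˈbril) (ˈli:t) (ˈtug) (ˈtu.ka) (ˈki.fi) (ˈke:.glo).
Foot heads: 1, 2, 3, 4, 6, 8.
Primary stress on the rightmost head = syllable 8.
Secondary stress on 1, 2, 3, 4, 6: ˌbril.ˌli:t.ˌtug.ˌtu.ka.ˌki.fi.ˈke:.glo.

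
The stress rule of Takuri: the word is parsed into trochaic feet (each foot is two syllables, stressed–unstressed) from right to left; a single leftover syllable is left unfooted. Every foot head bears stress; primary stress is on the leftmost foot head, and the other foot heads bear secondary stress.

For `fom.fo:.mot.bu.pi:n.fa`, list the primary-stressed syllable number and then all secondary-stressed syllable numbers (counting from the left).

Parse right to left into trochaic (ˈσσ) feet: (ˈfom.fo:) (ˈmot.bu) (ˈpi:n.fa).
Foot heads (stressed positions): 1, 3, 5.
End Rule Leftmost: primary stress on the leftmost head = syllable 1.
Secondary stress on 3, 5: ˈfom.fo:.ˌmot.bu.ˌpi:n.fa.

primary 1, secondary 3, 5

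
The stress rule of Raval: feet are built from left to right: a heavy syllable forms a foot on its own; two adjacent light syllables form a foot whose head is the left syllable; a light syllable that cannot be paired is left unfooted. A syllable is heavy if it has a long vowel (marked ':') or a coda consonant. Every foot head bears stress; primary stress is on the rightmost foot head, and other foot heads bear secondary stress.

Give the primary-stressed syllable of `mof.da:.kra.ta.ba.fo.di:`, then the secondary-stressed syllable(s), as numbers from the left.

primary 7, secondary 1, 2, 3, 5

Weights: 1 mof H, 2 da: H, 3 kra L, 4 ta L, 5 ba L, 6 fo L, 7 di: H.
Parse left to right (heavy = foot alone; LL = one foot; stranded L unfooted): (ˈmof) (ˈda:) (ˈkra.ta) (ˈba.fo) (ˈdi:).
Foot heads: 1, 2, 3, 5, 7.
Primary stress on the rightmost head = syllable 7.
Secondary stress on 1, 2, 3, 5: ˌmof.ˌda:.ˌkra.ta.ˌba.fo.ˈdi:.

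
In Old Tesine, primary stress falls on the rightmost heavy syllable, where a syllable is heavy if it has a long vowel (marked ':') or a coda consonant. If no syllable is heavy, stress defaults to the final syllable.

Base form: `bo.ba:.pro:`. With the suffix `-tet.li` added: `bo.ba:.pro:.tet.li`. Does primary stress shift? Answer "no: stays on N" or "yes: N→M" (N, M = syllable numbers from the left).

Base `bo.ba:.pro:` (3 syllables):
  Weights: 1 bo L, 2 ba: H, 3 pro: H.
  Heavy syllables in the domain: 2, 3. The rightmost is syllable 3 (pro:).
  → primary stress on syllable 3.
Suffixed `bo.ba:.pro:.tet.li` (5 syllables):
  Weights: 1 bo L, 2 ba: H, 3 pro: H, 4 tet H, 5 li L.
  Heavy syllables in the domain: 2, 3, 4. The rightmost is syllable 4 (tet).
  → primary stress on syllable 4.

yes: 3→4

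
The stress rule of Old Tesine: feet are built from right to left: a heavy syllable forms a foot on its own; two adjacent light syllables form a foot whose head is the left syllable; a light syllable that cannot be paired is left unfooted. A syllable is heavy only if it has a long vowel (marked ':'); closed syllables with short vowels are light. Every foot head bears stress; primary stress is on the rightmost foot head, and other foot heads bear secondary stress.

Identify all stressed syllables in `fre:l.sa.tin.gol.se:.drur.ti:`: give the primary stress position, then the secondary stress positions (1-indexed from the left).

primary 7, secondary 1, 3, 5

Weights: 1 fre:l H, 2 sa L, 3 tin L, 4 gol L, 5 se: H, 6 drur L, 7 ti: H.
Parse right to left (heavy = foot alone; LL = one foot; stranded L unfooted): (ˈfre:l) sa (ˈtin.gol) (ˈse:) drur (ˈti:).
Foot heads: 1, 3, 5, 7.
Primary stress on the rightmost head = syllable 7.
Secondary stress on 1, 3, 5: ˌfre:l.sa.ˌtin.gol.ˌse:.drur.ˈti:.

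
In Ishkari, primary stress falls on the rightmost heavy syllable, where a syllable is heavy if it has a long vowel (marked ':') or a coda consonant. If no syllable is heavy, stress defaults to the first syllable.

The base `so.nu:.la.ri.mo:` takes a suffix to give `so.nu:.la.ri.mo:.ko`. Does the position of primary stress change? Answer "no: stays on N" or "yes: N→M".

Base `so.nu:.la.ri.mo:` (5 syllables):
  Weights: 1 so L, 2 nu: H, 3 la L, 4 ri L, 5 mo: H.
  Heavy syllables in the domain: 2, 5. The rightmost is syllable 5 (mo:).
  → primary stress on syllable 5.
Suffixed `so.nu:.la.ri.mo:.ko` (6 syllables):
  Weights: 1 so L, 2 nu: H, 3 la L, 4 ri L, 5 mo: H, 6 ko L.
  Heavy syllables in the domain: 2, 5. The rightmost is syllable 5 (mo:).
  → primary stress on syllable 5.

no: stays on 5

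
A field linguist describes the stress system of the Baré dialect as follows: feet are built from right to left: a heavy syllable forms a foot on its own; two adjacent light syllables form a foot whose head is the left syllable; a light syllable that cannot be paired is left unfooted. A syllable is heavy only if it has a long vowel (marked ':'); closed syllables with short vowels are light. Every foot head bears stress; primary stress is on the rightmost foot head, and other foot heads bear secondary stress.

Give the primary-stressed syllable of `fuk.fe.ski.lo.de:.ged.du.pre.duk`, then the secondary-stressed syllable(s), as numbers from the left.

primary 8, secondary 1, 3, 5, 6

Weights: 1 fuk L, 2 fe L, 3 ski L, 4 lo L, 5 de: H, 6 ged L, 7 du L, 8 pre L, 9 duk L.
Parse right to left (heavy = foot alone; LL = one foot; stranded L unfooted): (ˈfuk.fe) (ˈski.lo) (ˈde:) (ˈged.du) (ˈpre.duk).
Foot heads: 1, 3, 5, 6, 8.
Primary stress on the rightmost head = syllable 8.
Secondary stress on 1, 3, 5, 6: ˌfuk.fe.ˌski.lo.ˌde:.ˌged.du.ˈpre.duk.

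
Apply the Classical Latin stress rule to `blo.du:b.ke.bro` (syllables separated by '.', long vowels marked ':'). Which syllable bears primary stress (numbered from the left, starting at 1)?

2

Classical Latin: stress the penult if heavy (long vowel or closed), else the antepenult.
Weights: 2 du:b H, 3 ke L, 4 bro L.
The penult (syllable 3, ke) is light, so stress falls on the antepenult (syllable 2, du:b).
Stress on syllable 2: blo.ˈdu:b.ke.bro.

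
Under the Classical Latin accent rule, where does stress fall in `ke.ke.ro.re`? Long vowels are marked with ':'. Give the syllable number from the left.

Classical Latin: stress the penult if heavy (long vowel or closed), else the antepenult.
Weights: 2 ke L, 3 ro L, 4 re L.
The penult (syllable 3, ro) is light, so stress falls on the antepenult (syllable 2, ke).
Stress on syllable 2: ke.ˈke.ro.re.

2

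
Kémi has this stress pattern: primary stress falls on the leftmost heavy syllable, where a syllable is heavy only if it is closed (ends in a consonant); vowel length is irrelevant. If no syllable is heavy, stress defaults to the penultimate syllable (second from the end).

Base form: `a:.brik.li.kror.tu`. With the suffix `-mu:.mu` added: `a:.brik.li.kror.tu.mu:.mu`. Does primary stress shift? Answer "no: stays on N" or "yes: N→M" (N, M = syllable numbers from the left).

Base `a:.brik.li.kror.tu` (5 syllables):
  Weights: 1 a: L, 2 brik H, 3 li L, 4 kror H, 5 tu L.
  Heavy syllables in the domain: 2, 4. The leftmost is syllable 2 (brik).
  → primary stress on syllable 2.
Suffixed `a:.brik.li.kror.tu.mu:.mu` (7 syllables):
  Weights: 1 a: L, 2 brik H, 3 li L, 4 kror H, 5 tu L, 6 mu: L, 7 mu L.
  Heavy syllables in the domain: 2, 4. The leftmost is syllable 2 (brik).
  → primary stress on syllable 2.

no: stays on 2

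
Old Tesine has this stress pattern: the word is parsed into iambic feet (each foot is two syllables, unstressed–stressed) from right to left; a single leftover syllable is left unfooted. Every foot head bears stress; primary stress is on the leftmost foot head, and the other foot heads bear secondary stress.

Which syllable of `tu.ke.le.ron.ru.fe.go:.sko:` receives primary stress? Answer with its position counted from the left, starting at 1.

Parse right to left into iambic (σˈσ) feet: (tu.ˈke) (le.ˈron) (ru.ˈfe) (go:.ˈsko:).
Foot heads (stressed positions): 2, 4, 6, 8.
End Rule Leftmost: primary stress on the leftmost head = syllable 2.
Primary stress: syllable 2 → tu.ˈke.le.ron.ru.fe.go:.sko:.

2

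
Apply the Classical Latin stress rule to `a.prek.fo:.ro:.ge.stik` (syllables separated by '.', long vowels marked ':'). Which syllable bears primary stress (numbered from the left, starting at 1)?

Classical Latin: stress the penult if heavy (long vowel or closed), else the antepenult.
Weights: 4 ro: H, 5 ge L, 6 stik H.
The penult (syllable 5, ge) is light, so stress falls on the antepenult (syllable 4, ro:).
Stress on syllable 4: a.prek.fo:.ˈro:.ge.stik.

4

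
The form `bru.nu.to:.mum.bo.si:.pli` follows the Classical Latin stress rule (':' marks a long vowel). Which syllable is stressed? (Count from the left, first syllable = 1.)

Classical Latin: stress the penult if heavy (long vowel or closed), else the antepenult.
Weights: 5 bo L, 6 si: H, 7 pli L.
The penult (syllable 6, si:) is heavy, so it takes stress.
Stress on syllable 6: bru.nu.to:.mum.bo.ˈsi:.pli.

6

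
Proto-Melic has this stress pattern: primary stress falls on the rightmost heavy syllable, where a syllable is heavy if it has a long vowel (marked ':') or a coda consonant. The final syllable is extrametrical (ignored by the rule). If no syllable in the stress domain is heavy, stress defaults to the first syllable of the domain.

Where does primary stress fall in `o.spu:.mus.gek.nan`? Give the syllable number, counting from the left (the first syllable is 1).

The final syllable (5, nan) is extrametrical; the stress domain is syllables 1–4.
Weights: 1 o L, 2 spu: H, 3 mus H, 4 gek H.
Heavy syllables in the domain: 2, 3, 4. The rightmost is syllable 4 (gek).
Primary stress: syllable 4 → o.spu:.mus.ˈgek.nan.

4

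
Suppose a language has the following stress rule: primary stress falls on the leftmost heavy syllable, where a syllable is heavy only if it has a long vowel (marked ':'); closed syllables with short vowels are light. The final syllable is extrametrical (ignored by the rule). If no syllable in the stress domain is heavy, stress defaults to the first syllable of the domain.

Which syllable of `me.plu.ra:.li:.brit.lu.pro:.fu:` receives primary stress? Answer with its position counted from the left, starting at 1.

The final syllable (8, fu:) is extrametrical; the stress domain is syllables 1–7.
Weights: 1 me L, 2 plu L, 3 ra: H, 4 li: H, 5 brit L, 6 lu L, 7 pro: H.
Heavy syllables in the domain: 3, 4, 7. The leftmost is syllable 3 (ra:).
Primary stress: syllable 3 → me.plu.ˈra:.li:.brit.lu.pro:.fu:.

3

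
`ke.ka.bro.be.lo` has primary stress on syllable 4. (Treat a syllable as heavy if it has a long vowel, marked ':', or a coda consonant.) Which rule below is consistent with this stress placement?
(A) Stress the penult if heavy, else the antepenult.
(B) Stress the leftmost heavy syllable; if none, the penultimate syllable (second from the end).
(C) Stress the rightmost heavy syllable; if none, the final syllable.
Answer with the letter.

Rule A → syllable 3 (observed: 4).
Rule B → syllable 4 ✓.
Rule C → syllable 5 (observed: 4).

B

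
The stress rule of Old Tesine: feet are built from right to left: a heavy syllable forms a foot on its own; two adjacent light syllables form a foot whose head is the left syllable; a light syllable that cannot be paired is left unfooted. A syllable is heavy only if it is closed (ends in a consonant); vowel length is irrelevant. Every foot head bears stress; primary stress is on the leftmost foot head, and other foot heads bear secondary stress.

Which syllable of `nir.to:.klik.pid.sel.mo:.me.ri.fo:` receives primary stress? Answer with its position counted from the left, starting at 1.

Weights: 1 nir H, 2 to: L, 3 klik H, 4 pid H, 5 sel H, 6 mo: L, 7 me L, 8 ri L, 9 fo: L.
Parse right to left (heavy = foot alone; LL = one foot; stranded L unfooted): (ˈnir) to: (ˈklik) (ˈpid) (ˈsel) (ˈmo:.me) (ˈri.fo:).
Foot heads: 1, 3, 4, 5, 6, 8.
Primary stress on the leftmost head = syllable 1.
Primary stress: syllable 1 → ˈnir.to:.klik.pid.sel.mo:.me.ri.fo:.

1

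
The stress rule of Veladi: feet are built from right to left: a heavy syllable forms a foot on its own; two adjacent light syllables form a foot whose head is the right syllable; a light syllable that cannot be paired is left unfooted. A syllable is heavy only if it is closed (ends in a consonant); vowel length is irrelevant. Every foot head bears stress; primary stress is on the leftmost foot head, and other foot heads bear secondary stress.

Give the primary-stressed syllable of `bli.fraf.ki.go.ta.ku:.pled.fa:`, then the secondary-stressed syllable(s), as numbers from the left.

primary 2, secondary 4, 6, 7

Weights: 1 bli L, 2 fraf H, 3 ki L, 4 go L, 5 ta L, 6 ku: L, 7 pled H, 8 fa: L.
Parse right to left (heavy = foot alone; LL = one foot; stranded L unfooted): bli (ˈfraf) (ki.ˈgo) (ta.ˈku:) (ˈpled) fa:.
Foot heads: 2, 4, 6, 7.
Primary stress on the leftmost head = syllable 2.
Secondary stress on 4, 6, 7: bli.ˈfraf.ki.ˌgo.ta.ˌku:.ˌpled.fa:.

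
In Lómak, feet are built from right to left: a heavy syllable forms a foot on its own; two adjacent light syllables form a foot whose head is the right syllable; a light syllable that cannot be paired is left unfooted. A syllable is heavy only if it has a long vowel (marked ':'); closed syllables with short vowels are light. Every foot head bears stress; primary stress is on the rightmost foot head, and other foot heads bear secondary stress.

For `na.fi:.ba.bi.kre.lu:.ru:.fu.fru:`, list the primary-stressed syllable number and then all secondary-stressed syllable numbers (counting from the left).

primary 9, secondary 2, 5, 6, 7

Weights: 1 na L, 2 fi: H, 3 ba L, 4 bi L, 5 kre L, 6 lu: H, 7 ru: H, 8 fu L, 9 fru: H.
Parse right to left (heavy = foot alone; LL = one foot; stranded L unfooted): na (ˈfi:) ba (bi.ˈkre) (ˈlu:) (ˈru:) fu (ˈfru:).
Foot heads: 2, 5, 6, 7, 9.
Primary stress on the rightmost head = syllable 9.
Secondary stress on 2, 5, 6, 7: na.ˌfi:.ba.bi.ˌkre.ˌlu:.ˌru:.fu.ˈfru:.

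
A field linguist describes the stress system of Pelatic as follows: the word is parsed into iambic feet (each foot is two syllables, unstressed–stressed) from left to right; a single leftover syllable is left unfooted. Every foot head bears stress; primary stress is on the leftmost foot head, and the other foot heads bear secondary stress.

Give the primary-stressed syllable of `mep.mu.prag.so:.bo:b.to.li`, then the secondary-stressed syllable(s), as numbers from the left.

primary 2, secondary 4, 6

Parse left to right into iambic (σˈσ) feet: (mep.ˈmu) (prag.ˈso:) (bo:b.ˈto) li. Syllable 7 is left unfooted.
Foot heads (stressed positions): 2, 4, 6.
End Rule Leftmost: primary stress on the leftmost head = syllable 2.
Secondary stress on 4, 6: mep.ˈmu.prag.ˌso:.bo:b.ˌto.li.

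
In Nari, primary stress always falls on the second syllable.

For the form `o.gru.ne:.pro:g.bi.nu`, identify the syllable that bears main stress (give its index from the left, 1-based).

2

The word has 6 syllables; the second syllable is syllable 2 (gru).
Primary stress: syllable 2 → o.ˈgru.ne:.pro:g.bi.nu.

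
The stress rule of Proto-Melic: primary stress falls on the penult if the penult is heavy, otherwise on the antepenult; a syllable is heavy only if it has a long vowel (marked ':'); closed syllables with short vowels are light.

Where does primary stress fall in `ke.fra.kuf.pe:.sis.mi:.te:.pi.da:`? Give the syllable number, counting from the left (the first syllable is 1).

Weights: 7 te: H, 8 pi L, 9 da: H.
The penult (syllable 8, pi) is light, so stress falls on the antepenult (syllable 7, te:).
Primary stress: syllable 7 → ke.fra.kuf.pe:.sis.mi:.ˈte:.pi.da:.

7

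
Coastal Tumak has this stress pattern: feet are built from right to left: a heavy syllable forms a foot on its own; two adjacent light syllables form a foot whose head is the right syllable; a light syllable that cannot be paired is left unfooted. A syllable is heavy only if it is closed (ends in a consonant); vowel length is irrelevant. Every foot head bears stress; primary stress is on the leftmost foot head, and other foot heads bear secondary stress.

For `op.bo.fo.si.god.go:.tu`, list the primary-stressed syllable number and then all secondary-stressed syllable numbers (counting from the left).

primary 1, secondary 4, 5, 7

Weights: 1 op H, 2 bo L, 3 fo L, 4 si L, 5 god H, 6 go: L, 7 tu L.
Parse right to left (heavy = foot alone; LL = one foot; stranded L unfooted): (ˈop) bo (fo.ˈsi) (ˈgod) (go:.ˈtu).
Foot heads: 1, 4, 5, 7.
Primary stress on the leftmost head = syllable 1.
Secondary stress on 4, 5, 7: ˈop.bo.fo.ˌsi.ˌgod.go:.ˌtu.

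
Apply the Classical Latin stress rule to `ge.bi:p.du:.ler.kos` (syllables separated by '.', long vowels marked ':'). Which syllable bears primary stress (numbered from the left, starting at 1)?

Classical Latin: stress the penult if heavy (long vowel or closed), else the antepenult.
Weights: 3 du: H, 4 ler H, 5 kos H.
The penult (syllable 4, ler) is heavy, so it takes stress.
Stress on syllable 4: ge.bi:p.du:.ˈler.kos.

4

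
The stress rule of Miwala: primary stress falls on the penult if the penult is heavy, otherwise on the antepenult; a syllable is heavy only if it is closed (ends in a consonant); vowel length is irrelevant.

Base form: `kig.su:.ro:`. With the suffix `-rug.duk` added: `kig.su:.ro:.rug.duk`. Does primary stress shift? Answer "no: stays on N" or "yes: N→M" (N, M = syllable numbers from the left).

yes: 1→4

Base `kig.su:.ro:` (3 syllables):
  Weights: 1 kig H, 2 su: L, 3 ro: L.
  The penult (syllable 2, su:) is light, so stress falls on the antepenult (syllable 1, kig).
  → primary stress on syllable 1.
Suffixed `kig.su:.ro:.rug.duk` (5 syllables):
  Weights: 3 ro: L, 4 rug H, 5 duk H.
  The penult (syllable 4, rug) is heavy, so it takes stress.
  → primary stress on syllable 4.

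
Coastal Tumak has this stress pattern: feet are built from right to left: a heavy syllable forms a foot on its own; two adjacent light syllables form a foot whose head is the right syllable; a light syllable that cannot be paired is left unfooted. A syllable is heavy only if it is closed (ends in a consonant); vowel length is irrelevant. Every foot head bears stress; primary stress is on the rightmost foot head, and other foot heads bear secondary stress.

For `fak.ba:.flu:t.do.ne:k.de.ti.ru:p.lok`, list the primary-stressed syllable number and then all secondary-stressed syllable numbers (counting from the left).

primary 9, secondary 1, 3, 5, 7, 8

Weights: 1 fak H, 2 ba: L, 3 flu:t H, 4 do L, 5 ne:k H, 6 de L, 7 ti L, 8 ru:p H, 9 lok H.
Parse right to left (heavy = foot alone; LL = one foot; stranded L unfooted): (ˈfak) ba: (ˈflu:t) do (ˈne:k) (de.ˈti) (ˈru:p) (ˈlok).
Foot heads: 1, 3, 5, 7, 8, 9.
Primary stress on the rightmost head = syllable 9.
Secondary stress on 1, 3, 5, 7, 8: ˌfak.ba:.ˌflu:t.do.ˌne:k.de.ˌti.ˌru:p.ˈlok.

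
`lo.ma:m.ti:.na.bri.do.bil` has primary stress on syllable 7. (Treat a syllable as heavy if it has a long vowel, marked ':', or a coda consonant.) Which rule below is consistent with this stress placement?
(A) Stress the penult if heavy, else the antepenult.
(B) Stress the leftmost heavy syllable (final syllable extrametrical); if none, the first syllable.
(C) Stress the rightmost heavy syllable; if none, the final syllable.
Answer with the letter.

C

Rule A → syllable 5 (observed: 7).
Rule B → syllable 2 (observed: 7).
Rule C → syllable 7 ✓.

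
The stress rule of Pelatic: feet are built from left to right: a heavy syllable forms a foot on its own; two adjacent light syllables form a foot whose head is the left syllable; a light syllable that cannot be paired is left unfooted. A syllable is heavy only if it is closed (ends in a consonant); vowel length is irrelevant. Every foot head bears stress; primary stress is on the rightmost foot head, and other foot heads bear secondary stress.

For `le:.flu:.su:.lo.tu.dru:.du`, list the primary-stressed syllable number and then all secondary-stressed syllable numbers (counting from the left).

Weights: 1 le: L, 2 flu: L, 3 su: L, 4 lo L, 5 tu L, 6 dru: L, 7 du L.
Parse left to right (heavy = foot alone; LL = one foot; stranded L unfooted): (ˈle:.flu:) (ˈsu:.lo) (ˈtu.dru:) du.
Foot heads: 1, 3, 5.
Primary stress on the rightmost head = syllable 5.
Secondary stress on 1, 3: ˌle:.flu:.ˌsu:.lo.ˈtu.dru:.du.

primary 5, secondary 1, 3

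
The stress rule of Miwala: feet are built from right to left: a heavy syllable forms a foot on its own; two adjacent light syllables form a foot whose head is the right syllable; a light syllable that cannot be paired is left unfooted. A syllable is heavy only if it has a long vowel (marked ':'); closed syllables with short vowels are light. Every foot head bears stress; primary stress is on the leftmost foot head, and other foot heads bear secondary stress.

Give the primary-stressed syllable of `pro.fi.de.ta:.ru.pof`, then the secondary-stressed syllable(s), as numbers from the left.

primary 3, secondary 4, 6

Weights: 1 pro L, 2 fi L, 3 de L, 4 ta: H, 5 ru L, 6 pof L.
Parse right to left (heavy = foot alone; LL = one foot; stranded L unfooted): pro (fi.ˈde) (ˈta:) (ru.ˈpof).
Foot heads: 3, 4, 6.
Primary stress on the leftmost head = syllable 3.
Secondary stress on 4, 6: pro.fi.ˈde.ˌta:.ru.ˌpof.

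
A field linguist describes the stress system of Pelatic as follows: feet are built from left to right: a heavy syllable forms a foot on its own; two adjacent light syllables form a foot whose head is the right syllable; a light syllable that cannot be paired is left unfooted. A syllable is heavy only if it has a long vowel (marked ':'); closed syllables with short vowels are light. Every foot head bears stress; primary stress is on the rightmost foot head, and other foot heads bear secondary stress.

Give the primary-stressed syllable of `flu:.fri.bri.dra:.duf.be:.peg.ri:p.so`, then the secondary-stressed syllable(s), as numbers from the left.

primary 8, secondary 1, 3, 4, 6

Weights: 1 flu: H, 2 fri L, 3 bri L, 4 dra: H, 5 duf L, 6 be: H, 7 peg L, 8 ri:p H, 9 so L.
Parse left to right (heavy = foot alone; LL = one foot; stranded L unfooted): (ˈflu:) (fri.ˈbri) (ˈdra:) duf (ˈbe:) peg (ˈri:p) so.
Foot heads: 1, 3, 4, 6, 8.
Primary stress on the rightmost head = syllable 8.
Secondary stress on 1, 3, 4, 6: ˌflu:.fri.ˌbri.ˌdra:.duf.ˌbe:.peg.ˈri:p.so.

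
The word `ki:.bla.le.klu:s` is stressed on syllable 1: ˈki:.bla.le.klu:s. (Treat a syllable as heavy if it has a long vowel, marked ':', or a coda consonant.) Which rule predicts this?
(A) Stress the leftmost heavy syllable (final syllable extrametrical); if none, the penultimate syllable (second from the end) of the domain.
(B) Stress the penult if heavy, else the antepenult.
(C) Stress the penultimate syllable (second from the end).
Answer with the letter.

Rule A → syllable 1 ✓.
Rule B → syllable 2 (observed: 1).
Rule C → syllable 3 (observed: 1).

A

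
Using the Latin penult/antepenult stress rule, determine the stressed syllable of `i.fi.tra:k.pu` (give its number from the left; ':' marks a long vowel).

3

Classical Latin: stress the penult if heavy (long vowel or closed), else the antepenult.
Weights: 2 fi L, 3 tra:k H, 4 pu L.
The penult (syllable 3, tra:k) is heavy, so it takes stress.
Stress on syllable 3: i.fi.ˈtra:k.pu.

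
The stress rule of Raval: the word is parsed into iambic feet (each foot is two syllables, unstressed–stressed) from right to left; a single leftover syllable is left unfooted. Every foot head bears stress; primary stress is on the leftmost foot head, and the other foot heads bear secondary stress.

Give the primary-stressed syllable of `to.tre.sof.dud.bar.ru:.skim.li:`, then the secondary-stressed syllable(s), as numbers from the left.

Parse right to left into iambic (σˈσ) feet: (to.ˈtre) (sof.ˈdud) (bar.ˈru:) (skim.ˈli:).
Foot heads (stressed positions): 2, 4, 6, 8.
End Rule Leftmost: primary stress on the leftmost head = syllable 2.
Secondary stress on 4, 6, 8: to.ˈtre.sof.ˌdud.bar.ˌru:.skim.ˌli:.

primary 2, secondary 4, 6, 8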